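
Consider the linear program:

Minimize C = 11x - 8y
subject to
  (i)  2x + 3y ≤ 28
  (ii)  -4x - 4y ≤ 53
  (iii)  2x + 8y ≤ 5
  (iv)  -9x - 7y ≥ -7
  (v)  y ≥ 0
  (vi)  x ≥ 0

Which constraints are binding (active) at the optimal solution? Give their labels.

(iii) and (vi)

Extreme points and C = 11x - 8y:
  (21/58, 31/58) → C = -17/58
  (0, 5/8) → C = -5
  (7/9, 0) → C = 77/9
  (0, 0) → C = 0

The minimum is at (0, 5/8). Substituting into each constraint, equality holds for (iii) and (vi); the remaining constraints have slack.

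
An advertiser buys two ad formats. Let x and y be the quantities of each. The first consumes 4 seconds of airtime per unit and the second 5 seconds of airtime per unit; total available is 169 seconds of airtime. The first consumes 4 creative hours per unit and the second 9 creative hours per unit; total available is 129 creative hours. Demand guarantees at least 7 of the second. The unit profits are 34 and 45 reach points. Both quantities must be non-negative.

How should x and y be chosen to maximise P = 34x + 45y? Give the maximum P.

x = 33/2, y = 7, maximum P = 876

Extreme points and P = 34x + 45y:
  (0, 43/3) → P = 645
  (0, 7) → P = 315
  (33/2, 7) → P = 876

The binding constraints are 4x + 9y = 129 and y = 7.
Solving simultaneously gives x = 33/2, y = 7.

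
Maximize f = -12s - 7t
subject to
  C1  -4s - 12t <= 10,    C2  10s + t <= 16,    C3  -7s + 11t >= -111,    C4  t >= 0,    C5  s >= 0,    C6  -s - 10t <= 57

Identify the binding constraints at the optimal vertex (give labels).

Corner points and f = -12s - 7t:
  (8/5, 0) → f = -96/5
  (0, 16) → f = -112
  (0, 0) → f = 0

The maximum is at (0, 0). Substituting into each constraint, equality holds for C4 and C5; the remaining constraints have slack.

C4 and C5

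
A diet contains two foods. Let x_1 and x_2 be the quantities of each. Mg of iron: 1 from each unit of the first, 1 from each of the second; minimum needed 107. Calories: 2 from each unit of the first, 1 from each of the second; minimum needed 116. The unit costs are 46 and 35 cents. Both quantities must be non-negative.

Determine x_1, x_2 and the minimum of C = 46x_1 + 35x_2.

Feasible corners and C = 46x_1 + 35x_2:
  (0, 116) → C = 4060
  (107, 0) → C = 4922
  (9, 98) → C = 3844
The feasible region is unbounded (it extends along (0, 1), (1, 0)), but C strictly increases along every unbounded feasible direction, so there is no improving ray and the minimum is attained at a vertex.

x_1 = 9, x_2 = 98, minimum C = 3844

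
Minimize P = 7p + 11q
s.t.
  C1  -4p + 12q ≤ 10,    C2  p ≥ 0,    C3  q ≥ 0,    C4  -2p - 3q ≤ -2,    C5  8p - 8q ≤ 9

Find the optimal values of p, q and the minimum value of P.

Corner points and P = 7p + 11q:
  (0, 5/6) → P = 55/6
  (47/16, 29/16) → P = 81/2
  (0, 2/3) → P = 22/3
  (1, 0) → P = 7
  (9/8, 0) → P = 63/8

p = 1, q = 0, minimum P = 7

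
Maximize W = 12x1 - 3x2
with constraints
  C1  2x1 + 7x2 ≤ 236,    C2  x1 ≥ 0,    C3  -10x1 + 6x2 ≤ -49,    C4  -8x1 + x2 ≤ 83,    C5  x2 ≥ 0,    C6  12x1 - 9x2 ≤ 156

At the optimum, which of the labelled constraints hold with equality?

Extreme points and W = 12x1 - 3x2:
  (1759/82, 1131/41) → W = 7161/41
  (536/17, 420/17) → W = 5172/17
  (49/10, 0) → W = 294/5
  (13, 0) → W = 156

The maximum is at (536/17, 420/17). Substituting into each constraint, equality holds for C1 and C6; the remaining constraints have slack.

C1 and C6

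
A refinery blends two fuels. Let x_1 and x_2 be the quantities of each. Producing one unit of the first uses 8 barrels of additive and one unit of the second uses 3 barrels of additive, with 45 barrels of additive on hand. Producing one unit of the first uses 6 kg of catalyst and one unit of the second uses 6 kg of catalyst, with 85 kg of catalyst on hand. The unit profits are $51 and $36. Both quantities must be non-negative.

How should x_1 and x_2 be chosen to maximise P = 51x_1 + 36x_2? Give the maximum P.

Corner points and P = 51x_1 + 36x_2:
  (0, 0) → P = 0
  (0, 85/6) → P = 510
  (45/8, 0) → P = 2295/8
  (1/2, 41/3) → P = 1035/2

At the optimal vertex, 8x_1 + 3x_2 = 45 and 6x_1 + 6x_2 = 85.
Solving simultaneously gives x_1 = 1/2, x_2 = 41/3.

x_1 = 1/2, x_2 = 41/3, maximum P = 1035/2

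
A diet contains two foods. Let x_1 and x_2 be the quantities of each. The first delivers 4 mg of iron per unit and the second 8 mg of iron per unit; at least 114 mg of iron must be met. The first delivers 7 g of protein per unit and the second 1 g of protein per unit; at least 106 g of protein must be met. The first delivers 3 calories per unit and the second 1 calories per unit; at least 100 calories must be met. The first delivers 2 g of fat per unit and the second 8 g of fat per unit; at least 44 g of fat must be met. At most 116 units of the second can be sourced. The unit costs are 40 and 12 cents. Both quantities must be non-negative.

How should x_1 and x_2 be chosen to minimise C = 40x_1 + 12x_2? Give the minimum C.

Vertices and C = 40x_1 + 12x_2:
  (0, 106) → C = 1272
  (0, 116) → C = 1392
  (100/3, 0) → C = 4000/3
  (3/2, 191/2) → C = 1206
The feasible region is unbounded (it extends along (1, 0)), but C strictly increases along every unbounded feasible direction, so there is no improving ray and the minimum is attained at a vertex.

x_1 = 3/2, x_2 = 191/2, minimum C = 1206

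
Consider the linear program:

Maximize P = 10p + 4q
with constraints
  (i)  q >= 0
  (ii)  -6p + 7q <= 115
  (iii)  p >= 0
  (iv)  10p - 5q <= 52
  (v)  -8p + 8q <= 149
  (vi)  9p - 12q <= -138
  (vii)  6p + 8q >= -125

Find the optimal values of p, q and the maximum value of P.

p = 939/40, q = 731/20, maximum P = 7619/20

Corner points and P = 10p + 4q:
  (0, 115/7) → P = 460/7
  (939/40, 731/20) → P = 7619/20
  (0, 23/2) → P = 46
  (438/25, 616/25) → P = 6844/25

The optimum lies where -6p + 7q = 115 and 10p - 5q = 52.
Solving simultaneously gives p = 939/40, q = 731/20.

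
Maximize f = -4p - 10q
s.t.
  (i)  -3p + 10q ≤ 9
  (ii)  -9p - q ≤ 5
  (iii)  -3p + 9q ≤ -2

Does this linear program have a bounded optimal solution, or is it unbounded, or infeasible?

From the feasible point (101/3, 11), moving in the direction (1, -9) keeps every constraint satisfied while f increases without bound.

unbounded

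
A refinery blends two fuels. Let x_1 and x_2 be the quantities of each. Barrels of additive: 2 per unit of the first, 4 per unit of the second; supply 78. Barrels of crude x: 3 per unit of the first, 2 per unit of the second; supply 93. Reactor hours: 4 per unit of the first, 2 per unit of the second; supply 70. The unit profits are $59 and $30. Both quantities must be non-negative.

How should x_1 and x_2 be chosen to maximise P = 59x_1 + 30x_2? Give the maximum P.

x_1 = 31/3, x_2 = 43/3, maximum P = 3119/3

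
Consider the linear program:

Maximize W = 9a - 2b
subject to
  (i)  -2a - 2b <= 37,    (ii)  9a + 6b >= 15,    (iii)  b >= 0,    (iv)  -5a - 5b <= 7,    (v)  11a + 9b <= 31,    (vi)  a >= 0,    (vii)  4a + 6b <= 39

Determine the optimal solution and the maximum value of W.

a = 31/11, b = 0, maximum W = 279/11

Corner points and W = 9a - 2b:
  (5/3, 0) → W = 15
  (0, 5/2) → W = -5
  (31/11, 0) → W = 279/11
  (0, 31/9) → W = -62/9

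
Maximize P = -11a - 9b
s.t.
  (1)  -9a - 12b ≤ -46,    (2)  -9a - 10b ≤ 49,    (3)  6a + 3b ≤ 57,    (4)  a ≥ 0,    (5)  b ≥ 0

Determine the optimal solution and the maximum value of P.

Corner points and P = -11a - 9b:
  (0, 23/6) → P = -69/2
  (46/9, 0) → P = -506/9
  (0, 19) → P = -171
  (19/2, 0) → P = -209/2

At the optimal vertex, -9a - 12b = -46 and a = 0.
Solving simultaneously gives a = 0, b = 23/6.

a = 0, b = 23/6, maximum P = -69/2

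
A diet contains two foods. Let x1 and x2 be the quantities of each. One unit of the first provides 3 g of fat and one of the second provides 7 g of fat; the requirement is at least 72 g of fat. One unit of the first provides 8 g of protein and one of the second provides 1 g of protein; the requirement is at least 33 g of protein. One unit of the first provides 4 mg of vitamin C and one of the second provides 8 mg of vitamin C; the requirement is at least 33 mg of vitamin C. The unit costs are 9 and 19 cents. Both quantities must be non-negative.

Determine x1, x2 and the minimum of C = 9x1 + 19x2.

The feasible region is unbounded (it extends along (0, 1), (1, 0)), but C strictly increases along every unbounded feasible direction, so there is no improving ray and the minimum is attained at a vertex.

x1 = 3, x2 = 9, minimum C = 198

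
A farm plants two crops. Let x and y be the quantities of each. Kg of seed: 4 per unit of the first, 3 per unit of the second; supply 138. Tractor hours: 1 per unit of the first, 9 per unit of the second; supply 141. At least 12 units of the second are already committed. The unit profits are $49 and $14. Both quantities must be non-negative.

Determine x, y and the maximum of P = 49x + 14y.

x = 51/2, y = 12, maximum P = 2835/2

Corner points and P = 49x + 14y:
  (0, 47/3) → P = 658/3
  (0, 12) → P = 168
  (273/11, 142/11) → P = 15365/11
  (51/2, 12) → P = 2835/2

The optimum lies where 4x + 3y = 138 and y = 12.
Solving simultaneously gives x = 51/2, y = 12.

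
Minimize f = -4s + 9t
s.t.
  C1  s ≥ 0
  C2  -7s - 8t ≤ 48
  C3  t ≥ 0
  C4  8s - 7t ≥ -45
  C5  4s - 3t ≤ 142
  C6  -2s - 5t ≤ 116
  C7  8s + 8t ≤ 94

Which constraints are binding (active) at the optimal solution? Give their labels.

C3 and C7

Corner points and f = -4s + 9t:
  (0, 0) → f = 0
  (0, 45/7) → f = 405/7
  (47/4, 0) → f = -47
  (149/60, 139/15) → f = 1102/15

The minimum is at (47/4, 0). Substituting into each constraint, equality holds for C3 and C7; the remaining constraints have slack.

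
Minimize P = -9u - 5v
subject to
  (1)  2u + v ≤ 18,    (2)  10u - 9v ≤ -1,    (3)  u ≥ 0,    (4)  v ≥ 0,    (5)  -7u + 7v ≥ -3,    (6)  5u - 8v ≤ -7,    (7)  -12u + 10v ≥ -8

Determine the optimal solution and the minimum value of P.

At the optimal vertex, 2u + v = 18 and u = 0.
Solving simultaneously gives u = 0, v = 18.

u = 0, v = 18, minimum P = -90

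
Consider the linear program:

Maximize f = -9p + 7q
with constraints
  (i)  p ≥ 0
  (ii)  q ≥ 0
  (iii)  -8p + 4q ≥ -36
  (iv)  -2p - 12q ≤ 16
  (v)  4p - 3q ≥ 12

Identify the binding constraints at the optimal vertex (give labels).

Corner points and f = -9p + 7q:
  (9/2, 0) → f = -81/2
  (3, 0) → f = -27
  (15/2, 6) → f = -51/2

The maximum is at (15/2, 6). Substituting into each constraint, equality holds for (iii) and (v); the remaining constraints have slack.

(iii) and (v)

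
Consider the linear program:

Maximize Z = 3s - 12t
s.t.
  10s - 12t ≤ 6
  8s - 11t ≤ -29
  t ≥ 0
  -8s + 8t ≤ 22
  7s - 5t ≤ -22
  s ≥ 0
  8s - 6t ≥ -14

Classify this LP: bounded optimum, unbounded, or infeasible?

The boundaries 10s - 12t = 6 and 8s - 11t = -29 meet at (207/7, 169/7), but that point violates 7s - 5t ≤ -22. Every candidate vertex is excluded by some other constraint, so the feasible region is empty.

infeasible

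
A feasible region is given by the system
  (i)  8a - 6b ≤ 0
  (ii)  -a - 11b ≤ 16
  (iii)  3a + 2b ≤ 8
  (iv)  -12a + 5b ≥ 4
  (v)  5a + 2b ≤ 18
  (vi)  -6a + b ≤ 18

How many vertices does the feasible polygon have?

5

The feasible vertices (each the meet of two boundaries and inside every other half-plane) are:
  (-48/47, -64/47)
  (-3/4, -1)
  (-214/67, -78/67)
  (32/39, 36/13)
  (-28/15, 34/5)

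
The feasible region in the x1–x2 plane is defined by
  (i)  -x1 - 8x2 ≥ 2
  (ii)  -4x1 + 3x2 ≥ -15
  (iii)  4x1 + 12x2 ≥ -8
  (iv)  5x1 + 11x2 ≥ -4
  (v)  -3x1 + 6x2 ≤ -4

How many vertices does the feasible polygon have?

5

Pairwise boundary intersections that survive every other constraint:
  (114/35, -23/35)
  (2/3, -1/3)
  (13/5, -23/15)
  (5/2, -3/2)
  (20/63, -32/63)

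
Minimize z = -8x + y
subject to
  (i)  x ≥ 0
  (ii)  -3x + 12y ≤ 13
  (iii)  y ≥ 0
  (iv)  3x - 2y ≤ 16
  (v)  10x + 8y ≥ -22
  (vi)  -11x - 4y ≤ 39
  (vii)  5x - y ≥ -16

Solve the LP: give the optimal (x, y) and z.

The binding constraints are -3x + 12y = 13 and 3x - 2y = 16.
Solving simultaneously gives x = 109/15, y = 29/10.

x = 109/15, y = 29/10, minimum z = -1657/30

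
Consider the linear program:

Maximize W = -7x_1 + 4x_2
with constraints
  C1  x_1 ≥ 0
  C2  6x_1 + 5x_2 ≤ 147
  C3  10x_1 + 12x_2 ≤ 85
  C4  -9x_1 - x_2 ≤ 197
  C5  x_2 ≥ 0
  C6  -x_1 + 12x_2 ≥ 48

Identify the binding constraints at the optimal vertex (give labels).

Extreme points and W = -7x_1 + 4x_2:
  (0, 85/12) → W = 85/3
  (0, 4) → W = 16
  (37/11, 565/132) → W = -212/33

The maximum is at (0, 85/12). Substituting into each constraint, equality holds for C1 and C3; the remaining constraints have slack.

C1 and C3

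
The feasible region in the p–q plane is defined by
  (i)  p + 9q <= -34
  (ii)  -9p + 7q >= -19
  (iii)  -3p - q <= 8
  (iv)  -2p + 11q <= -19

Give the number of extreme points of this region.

3

Of the 6 pairwise boundary intersections, those satisfying every inequality are:
  (-67/88, -325/88)
  (-19/13, -47/13)
  (-37/30, -43/10)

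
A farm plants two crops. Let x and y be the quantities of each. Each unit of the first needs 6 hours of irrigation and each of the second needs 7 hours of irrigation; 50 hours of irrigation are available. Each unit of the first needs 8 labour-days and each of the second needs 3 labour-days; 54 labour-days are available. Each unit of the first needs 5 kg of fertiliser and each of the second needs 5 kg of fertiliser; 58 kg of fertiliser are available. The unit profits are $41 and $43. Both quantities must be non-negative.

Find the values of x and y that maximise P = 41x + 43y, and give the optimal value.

Feasible corners and P = 41x + 43y:
  (0, 0) → P = 0
  (0, 50/7) → P = 2150/7
  (27/4, 0) → P = 1107/4
  (6, 2) → P = 332

The binding constraints are 6x + 7y = 50 and 8x + 3y = 54.
Solving simultaneously gives x = 6, y = 2.

x = 6, y = 2, maximum P = 332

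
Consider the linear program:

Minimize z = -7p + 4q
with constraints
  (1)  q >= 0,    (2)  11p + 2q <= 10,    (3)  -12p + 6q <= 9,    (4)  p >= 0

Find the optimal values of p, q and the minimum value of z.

p = 10/11, q = 0, minimum z = -70/11

Feasible corners and z = -7p + 4q:
  (10/11, 0) → z = -70/11
  (0, 0) → z = 0
  (7/15, 73/30) → z = 97/15
  (0, 3/2) → z = 6

The optimum lies where q = 0 and 11p + 2q = 10.
Solving simultaneously gives p = 10/11, q = 0.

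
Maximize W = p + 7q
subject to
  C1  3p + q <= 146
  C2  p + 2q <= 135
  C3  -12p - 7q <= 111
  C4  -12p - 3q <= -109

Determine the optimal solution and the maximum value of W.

Vertices and W = p + 7q:
  (157/5, 259/5) → W = 394
  (1133/9, -695/3) → W = -13462/9
  (-187/21, 1511/21) → W = 10390/21
  (137/6, -55) → W = -2173/6

The optimum lies where p + 2q = 135 and -12p - 3q = -109.
Solving simultaneously gives p = -187/21, q = 1511/21.

p = -187/21, q = 1511/21, maximum W = 10390/21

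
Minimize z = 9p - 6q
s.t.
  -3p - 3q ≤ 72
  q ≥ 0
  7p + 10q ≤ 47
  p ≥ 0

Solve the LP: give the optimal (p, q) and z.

p = 0, q = 47/10, minimum z = -141/5

Corner points and z = 9p - 6q:
  (47/7, 0) → z = 423/7
  (0, 0) → z = 0
  (0, 47/10) → z = -141/5

The binding constraints are 7p + 10q = 47 and p = 0.
Solving simultaneously gives p = 0, q = 47/10.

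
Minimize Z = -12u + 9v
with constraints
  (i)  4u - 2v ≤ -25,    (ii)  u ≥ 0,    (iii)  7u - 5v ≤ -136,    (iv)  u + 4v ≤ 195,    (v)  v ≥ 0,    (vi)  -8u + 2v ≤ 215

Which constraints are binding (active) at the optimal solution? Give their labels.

(ii) and (iii)

Corner points and Z = -12u + 9v:
  (0, 136/5) → Z = 1224/5
  (0, 195/4) → Z = 1755/4
  (431/33, 1501/33) → Z = 2779/11

The minimum is at (0, 136/5). Substituting into each constraint, equality holds for (ii) and (iii); the remaining constraints have slack.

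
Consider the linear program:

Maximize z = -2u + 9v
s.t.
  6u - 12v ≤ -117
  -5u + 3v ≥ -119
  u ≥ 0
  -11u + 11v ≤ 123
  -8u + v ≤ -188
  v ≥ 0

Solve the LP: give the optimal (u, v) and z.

u = 839/11, v = 962/11, maximum z = 6980/11

The optimum lies where -5u + 3v = -119 and -11u + 11v = 123.
Solving simultaneously gives u = 839/11, v = 962/11.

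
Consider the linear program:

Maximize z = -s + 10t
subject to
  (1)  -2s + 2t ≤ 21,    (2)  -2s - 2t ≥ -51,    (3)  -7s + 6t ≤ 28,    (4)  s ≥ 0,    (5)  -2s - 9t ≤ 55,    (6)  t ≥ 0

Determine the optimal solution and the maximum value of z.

s = 125/13, t = 413/26, maximum z = 1940/13

Vertices and z = -s + 10t:
  (125/13, 413/26) → z = 1940/13
  (51/2, 0) → z = -51/2
  (0, 14/3) → z = 140/3
  (0, 0) → z = 0

At the optimal vertex, -2s - 2t = -51 and -7s + 6t = 28.
Solving simultaneously gives s = 125/13, t = 413/26.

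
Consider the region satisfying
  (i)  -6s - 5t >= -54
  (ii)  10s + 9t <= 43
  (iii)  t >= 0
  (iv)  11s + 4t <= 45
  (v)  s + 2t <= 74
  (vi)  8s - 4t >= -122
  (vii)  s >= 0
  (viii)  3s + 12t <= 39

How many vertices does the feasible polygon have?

Pairwise boundary intersections that survive every other constraint:
  (233/59, 23/59)
  (55/31, 87/31)
  (45/11, 0)
  (0, 0)
  (0, 13/4)

5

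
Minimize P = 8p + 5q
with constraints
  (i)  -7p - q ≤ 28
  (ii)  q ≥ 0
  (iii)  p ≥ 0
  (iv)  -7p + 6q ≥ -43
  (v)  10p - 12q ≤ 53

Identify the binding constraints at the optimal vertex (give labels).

Feasible corners and P = 8p + 5q:
  (0, 0) → P = 0
  (53/10, 0) → P = 212/5
  (33/4, 59/24) → P = 1879/24
The feasible region is unbounded (it extends along (0, 1), (6, 7)), but P strictly increases along every unbounded feasible direction, so there is no improving ray and the minimum is attained at a vertex.

The minimum is at (0, 0). Substituting into each constraint, equality holds for (ii) and (iii); the remaining constraints have slack.

(ii) and (iii)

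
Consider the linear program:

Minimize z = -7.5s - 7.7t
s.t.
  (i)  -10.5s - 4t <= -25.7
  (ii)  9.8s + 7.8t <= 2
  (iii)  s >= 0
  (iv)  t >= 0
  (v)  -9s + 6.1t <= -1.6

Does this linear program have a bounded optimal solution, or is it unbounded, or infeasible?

infeasible

The boundaries -10.5s - 4t = -25.7 and 9.8s + 7.8t = 2 meet at (9623/2135, -1649/305), but that point violates t ≥ 0. Every candidate vertex is excluded by some other constraint, so the feasible region is empty.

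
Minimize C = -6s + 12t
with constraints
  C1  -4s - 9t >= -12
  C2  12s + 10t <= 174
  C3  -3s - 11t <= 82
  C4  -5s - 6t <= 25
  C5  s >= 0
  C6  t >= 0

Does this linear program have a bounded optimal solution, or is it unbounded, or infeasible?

Corner points and C = -6s + 12t:
  (0, 4/3) → C = 16
  (3, 0) → C = -18
  (0, 0) → C = 0
The feasible region has finitely many vertices and no improving ray; the minimum is -18 at (3, 0).

bounded optimum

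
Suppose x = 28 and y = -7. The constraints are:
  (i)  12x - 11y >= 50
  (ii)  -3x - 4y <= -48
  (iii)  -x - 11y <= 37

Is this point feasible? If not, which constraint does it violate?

not feasible — violates (iii)

Constraint (iii): -x - 11y = 49, which is not ≤ 37. All other constraints are satisfied.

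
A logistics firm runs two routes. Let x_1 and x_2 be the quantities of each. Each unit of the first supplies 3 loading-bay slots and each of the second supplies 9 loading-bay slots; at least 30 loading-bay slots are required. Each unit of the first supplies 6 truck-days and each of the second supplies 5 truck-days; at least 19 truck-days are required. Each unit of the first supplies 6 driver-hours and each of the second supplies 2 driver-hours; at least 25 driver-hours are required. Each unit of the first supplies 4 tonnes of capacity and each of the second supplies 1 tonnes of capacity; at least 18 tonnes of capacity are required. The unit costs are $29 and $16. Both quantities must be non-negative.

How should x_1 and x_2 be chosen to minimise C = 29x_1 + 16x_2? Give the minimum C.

x_1 = 4, x_2 = 2, minimum C = 148

Corner points and C = 29x_1 + 16x_2:
  (0, 18) → C = 288
  (10, 0) → C = 290
  (4, 2) → C = 148
The feasible region is unbounded (it extends along (0, 1), (1, 0)), but C strictly increases along every unbounded feasible direction, so there is no improving ray and the minimum is attained at a vertex.

The optimum lies where 3x_1 + 9x_2 = 30 and 4x_1 + x_2 = 18.
Solving simultaneously gives x_1 = 4, x_2 = 2.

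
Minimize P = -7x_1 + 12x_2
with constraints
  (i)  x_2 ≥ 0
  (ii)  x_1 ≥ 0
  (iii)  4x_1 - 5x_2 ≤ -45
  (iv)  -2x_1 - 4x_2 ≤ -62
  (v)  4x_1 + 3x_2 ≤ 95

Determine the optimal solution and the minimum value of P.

x_1 = 5, x_2 = 13, minimum P = 121

At the optimal vertex, 4x_1 - 5x_2 = -45 and -2x_1 - 4x_2 = -62.
Solving simultaneously gives x_1 = 5, x_2 = 13.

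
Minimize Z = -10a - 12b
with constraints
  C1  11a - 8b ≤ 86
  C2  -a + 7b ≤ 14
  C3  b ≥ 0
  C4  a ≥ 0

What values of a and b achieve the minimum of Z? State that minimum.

a = 238/23, b = 80/23, minimum Z = -3340/23

Corner points and Z = -10a - 12b:
  (238/23, 80/23) → Z = -3340/23
  (86/11, 0) → Z = -860/11
  (0, 2) → Z = -24
  (0, 0) → Z = 0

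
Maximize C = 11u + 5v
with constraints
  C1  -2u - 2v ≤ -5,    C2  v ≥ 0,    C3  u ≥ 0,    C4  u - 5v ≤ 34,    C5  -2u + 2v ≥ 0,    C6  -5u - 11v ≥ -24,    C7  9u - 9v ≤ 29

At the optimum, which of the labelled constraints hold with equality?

Extreme points and C = 11u + 5v:
  (5/4, 5/4) → C = 20
  (7/12, 23/12) → C = 16
  (3/2, 3/2) → C = 24

The maximum is at (3/2, 3/2). Substituting into each constraint, equality holds for C5 and C6; the remaining constraints have slack.

C5 and C6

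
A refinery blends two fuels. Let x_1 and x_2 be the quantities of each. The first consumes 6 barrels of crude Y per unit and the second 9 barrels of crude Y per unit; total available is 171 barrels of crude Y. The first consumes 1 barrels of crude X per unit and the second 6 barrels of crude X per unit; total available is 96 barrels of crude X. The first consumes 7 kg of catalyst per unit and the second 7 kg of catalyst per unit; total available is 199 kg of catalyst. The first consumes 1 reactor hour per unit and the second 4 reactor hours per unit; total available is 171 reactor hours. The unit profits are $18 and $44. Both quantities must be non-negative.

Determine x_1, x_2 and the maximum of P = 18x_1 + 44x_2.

Corner points and P = 18x_1 + 44x_2:
  (0, 0) → P = 0
  (0, 16) → P = 704
  (199/7, 0) → P = 3582/7
  (6, 15) → P = 768
  (198/7, 1/7) → P = 3608/7

The optimum lies where 6x_1 + 9x_2 = 171 and x_1 + 6x_2 = 96.
Solving simultaneously gives x_1 = 6, x_2 = 15.

x_1 = 6, x_2 = 15, maximum P = 768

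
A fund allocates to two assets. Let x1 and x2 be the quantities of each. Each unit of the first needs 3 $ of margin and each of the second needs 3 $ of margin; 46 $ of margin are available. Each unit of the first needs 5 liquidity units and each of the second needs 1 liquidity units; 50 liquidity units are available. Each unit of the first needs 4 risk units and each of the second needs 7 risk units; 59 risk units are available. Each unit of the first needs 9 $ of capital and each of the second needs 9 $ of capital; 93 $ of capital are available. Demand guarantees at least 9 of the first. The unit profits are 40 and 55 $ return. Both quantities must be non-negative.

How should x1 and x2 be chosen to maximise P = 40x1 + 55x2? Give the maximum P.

x1 = 9, x2 = 4/3, maximum P = 1300/3

At the optimal vertex, 9x1 + 9x2 = 93 and x1 = 9.
Solving simultaneously gives x1 = 9, x2 = 4/3.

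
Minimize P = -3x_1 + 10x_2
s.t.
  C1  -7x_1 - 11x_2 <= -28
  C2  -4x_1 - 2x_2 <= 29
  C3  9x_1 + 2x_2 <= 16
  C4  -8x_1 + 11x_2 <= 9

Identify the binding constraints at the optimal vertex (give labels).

Feasible corners and P = -3x_1 + 10x_2:
  (24/17, 28/17) → P = 208/17
  (19/15, 287/165) → P = 2243/165
  (158/115, 209/115) → P = 1616/115

The minimum is at (24/17, 28/17). Substituting into each constraint, equality holds for C1 and C3; the remaining constraints have slack.

C1 and C3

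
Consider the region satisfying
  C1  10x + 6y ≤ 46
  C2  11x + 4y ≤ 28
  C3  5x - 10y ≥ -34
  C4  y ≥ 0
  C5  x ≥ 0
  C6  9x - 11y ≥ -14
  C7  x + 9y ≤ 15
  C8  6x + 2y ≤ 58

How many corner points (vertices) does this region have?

Pairwise boundary intersections that survive every other constraint:
  (28/11, 0)
  (192/95, 137/95)
  (0, 0)
  (0, 14/11)
  (39/92, 149/92)

5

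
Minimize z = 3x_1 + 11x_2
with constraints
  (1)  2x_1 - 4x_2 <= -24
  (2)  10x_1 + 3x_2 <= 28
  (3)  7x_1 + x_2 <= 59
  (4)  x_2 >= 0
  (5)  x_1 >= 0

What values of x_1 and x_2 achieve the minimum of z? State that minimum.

Vertices and z = 3x_1 + 11x_2:
  (20/23, 148/23) → z = 1688/23
  (0, 6) → z = 66
  (0, 28/3) → z = 308/3

The optimum lies where 2x_1 - 4x_2 = -24 and x_1 = 0.
Solving simultaneously gives x_1 = 0, x_2 = 6.

x_1 = 0, x_2 = 6, minimum z = 66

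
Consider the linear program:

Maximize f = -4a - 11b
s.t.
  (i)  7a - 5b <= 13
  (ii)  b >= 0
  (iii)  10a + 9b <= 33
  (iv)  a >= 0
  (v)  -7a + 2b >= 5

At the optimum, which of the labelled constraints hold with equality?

(iv) and (v)

Corner points and f = -4a - 11b:
  (0, 11/3) → f = -121/3
  (21/83, 281/83) → f = -3175/83
  (0, 5/2) → f = -55/2

The maximum is at (0, 5/2). Substituting into each constraint, equality holds for (iv) and (v); the remaining constraints have slack.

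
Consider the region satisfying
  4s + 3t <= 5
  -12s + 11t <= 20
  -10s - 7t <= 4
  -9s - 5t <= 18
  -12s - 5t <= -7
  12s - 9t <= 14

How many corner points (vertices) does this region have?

The feasible vertices (each the meet of two boundaries and inside every other half-plane) are:
  (-1/16, 7/4)
  (29/24, 1/18)
  (-23/192, 27/16)
  (19/24, -1/2)

4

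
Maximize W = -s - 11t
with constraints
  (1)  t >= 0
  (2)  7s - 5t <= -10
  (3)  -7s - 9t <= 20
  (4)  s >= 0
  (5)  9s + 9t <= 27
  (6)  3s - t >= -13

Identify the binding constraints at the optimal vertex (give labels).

(2) and (4)

Corner points and W = -s - 11t:
  (0, 2) → W = -22
  (5/12, 31/12) → W = -173/6
  (0, 3) → W = -33

The maximum is at (0, 2). Substituting into each constraint, equality holds for (2) and (4); the remaining constraints have slack.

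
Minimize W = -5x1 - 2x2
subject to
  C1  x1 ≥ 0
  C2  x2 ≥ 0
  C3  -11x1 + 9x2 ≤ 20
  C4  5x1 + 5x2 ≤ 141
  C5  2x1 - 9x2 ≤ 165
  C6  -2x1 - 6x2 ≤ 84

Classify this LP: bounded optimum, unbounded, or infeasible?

Corner points and W = -5x1 - 2x2:
  (0, 0) → W = 0
  (0, 20/9) → W = -40/9
  (141/5, 0) → W = -141
  (1169/100, 1651/100) → W = -9147/100
The feasible region has finitely many vertices and no improving ray; the minimum is -141 at (141/5, 0).

bounded optimum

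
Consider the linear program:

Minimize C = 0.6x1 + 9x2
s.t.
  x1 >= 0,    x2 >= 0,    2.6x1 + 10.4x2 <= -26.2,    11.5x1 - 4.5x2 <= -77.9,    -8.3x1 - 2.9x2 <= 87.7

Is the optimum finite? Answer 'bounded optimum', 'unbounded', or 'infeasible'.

infeasible

The boundaries x1 = 0 and 11.5x1 - 4.5x2 = -77.9 meet at (0, 779/45), but that point violates 2.6x1 + 10.4x2 ≤ -26.2. Every candidate vertex is excluded by some other constraint, so the feasible region is empty.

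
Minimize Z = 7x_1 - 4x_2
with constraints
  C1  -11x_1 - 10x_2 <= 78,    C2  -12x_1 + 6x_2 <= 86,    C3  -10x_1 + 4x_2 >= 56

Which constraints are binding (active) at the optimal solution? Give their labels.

Feasible corners and Z = 7x_1 - 4x_2:
  (-664/93, 5/93) → Z = -1556/31
  (-109/18, -41/36) → Z = -227/6
  (2/3, 47/3) → Z = -58

The minimum is at (2/3, 47/3). Substituting into each constraint, equality holds for C2 and C3; the remaining constraints have slack.

C2 and C3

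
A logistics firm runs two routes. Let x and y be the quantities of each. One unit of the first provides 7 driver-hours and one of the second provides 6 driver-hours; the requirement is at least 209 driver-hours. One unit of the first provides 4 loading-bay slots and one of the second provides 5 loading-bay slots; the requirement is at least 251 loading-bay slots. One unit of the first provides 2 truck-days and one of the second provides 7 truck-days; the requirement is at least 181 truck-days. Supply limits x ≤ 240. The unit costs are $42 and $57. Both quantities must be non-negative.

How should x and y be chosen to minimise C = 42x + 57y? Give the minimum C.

x = 142/3, y = 37/3, minimum C = 2691

Extreme points and C = 42x + 57y:
  (0, 251/5) → C = 14307/5
  (181/2, 0) → C = 3801
  (240, 0) → C = 10080
  (142/3, 37/3) → C = 2691
The feasible region is unbounded (it extends along (0, 1)), but C strictly increases along every unbounded feasible direction, so there is no improving ray and the minimum is attained at a vertex.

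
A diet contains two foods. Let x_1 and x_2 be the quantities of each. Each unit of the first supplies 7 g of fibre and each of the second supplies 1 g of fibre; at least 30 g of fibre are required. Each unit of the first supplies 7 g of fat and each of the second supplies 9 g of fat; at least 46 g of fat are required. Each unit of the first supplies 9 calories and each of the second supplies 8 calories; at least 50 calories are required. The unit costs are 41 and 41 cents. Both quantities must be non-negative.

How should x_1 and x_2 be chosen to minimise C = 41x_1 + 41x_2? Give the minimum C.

The feasible region is unbounded (it extends along (0, 1), (1, 0)), but C strictly increases along every unbounded feasible direction, so there is no improving ray and the minimum is attained at a vertex.

The optimum lies where 7x_1 + x_2 = 30 and 7x_1 + 9x_2 = 46.
Solving simultaneously gives x_1 = 4, x_2 = 2.

x_1 = 4, x_2 = 2, minimum C = 246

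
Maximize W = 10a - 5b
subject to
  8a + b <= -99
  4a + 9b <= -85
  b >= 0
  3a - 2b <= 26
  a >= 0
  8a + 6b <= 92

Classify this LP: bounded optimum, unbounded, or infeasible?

infeasible

The boundaries 4a + 9b = -85 and b = 0 meet at (-85/4, 0), but that point violates a ≥ 0. Every candidate vertex is excluded by some other constraint, so the feasible region is empty.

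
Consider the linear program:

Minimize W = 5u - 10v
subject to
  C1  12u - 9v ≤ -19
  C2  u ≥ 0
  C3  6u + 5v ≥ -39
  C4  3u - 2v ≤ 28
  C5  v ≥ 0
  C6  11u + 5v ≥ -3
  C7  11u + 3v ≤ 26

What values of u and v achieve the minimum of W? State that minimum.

Vertices and W = 5u - 10v:
  (0, 19/9) → W = -190/9
  (59/45, 521/135) → W = -865/27
  (0, 26/3) → W = -260/3

u = 0, v = 26/3, minimum W = -260/3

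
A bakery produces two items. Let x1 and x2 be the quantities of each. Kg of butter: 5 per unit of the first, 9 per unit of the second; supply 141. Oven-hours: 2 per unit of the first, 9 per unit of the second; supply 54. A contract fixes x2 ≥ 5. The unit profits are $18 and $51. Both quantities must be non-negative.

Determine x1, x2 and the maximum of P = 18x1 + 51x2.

Corner points and P = 18x1 + 51x2:
  (0, 6) → P = 306
  (0, 5) → P = 255
  (9/2, 5) → P = 336

At the optimal vertex, 2x1 + 9x2 = 54 and x2 = 5.
Solving simultaneously gives x1 = 9/2, x2 = 5.

x1 = 9/2, x2 = 5, maximum P = 336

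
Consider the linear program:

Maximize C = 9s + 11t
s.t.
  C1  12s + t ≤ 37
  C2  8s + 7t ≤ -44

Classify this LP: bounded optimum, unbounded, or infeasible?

From the feasible point (303/76, -206/19), moving in the direction (-7, 8) keeps every constraint satisfied while C increases without bound.

unbounded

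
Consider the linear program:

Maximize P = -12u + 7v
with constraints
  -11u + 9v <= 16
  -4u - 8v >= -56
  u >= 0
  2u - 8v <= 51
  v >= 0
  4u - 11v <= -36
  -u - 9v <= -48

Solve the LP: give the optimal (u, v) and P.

u = 8/3, v = 136/27, maximum P = 88/27

Vertices and P = -12u + 7v:
  (94/31, 170/31) → P = 2
  (8/3, 136/27) → P = 88/27
  (30/7, 34/7) → P = -122/7

At the optimal vertex, -11u + 9v = 16 and -u - 9v = -48.
Solving simultaneously gives u = 8/3, v = 136/27.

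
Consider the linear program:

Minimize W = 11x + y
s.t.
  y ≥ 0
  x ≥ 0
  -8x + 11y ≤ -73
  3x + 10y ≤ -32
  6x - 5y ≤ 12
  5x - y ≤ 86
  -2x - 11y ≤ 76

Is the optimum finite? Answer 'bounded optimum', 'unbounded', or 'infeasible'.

infeasible

The boundaries 5x - y = 86 and -2x - 11y = 76 meet at (290/19, -184/19), but that point violates y ≥ 0. Every candidate vertex is excluded by some other constraint, so the feasible region is empty.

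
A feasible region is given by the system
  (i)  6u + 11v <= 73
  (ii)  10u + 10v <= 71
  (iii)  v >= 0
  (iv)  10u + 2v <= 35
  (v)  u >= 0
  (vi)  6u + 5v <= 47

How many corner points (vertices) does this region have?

Pairwise boundary intersections that survive every other constraint:
  (51/50, 152/25)
  (0, 73/11)
  (13/5, 9/2)
  (7/2, 0)
  (0, 0)

5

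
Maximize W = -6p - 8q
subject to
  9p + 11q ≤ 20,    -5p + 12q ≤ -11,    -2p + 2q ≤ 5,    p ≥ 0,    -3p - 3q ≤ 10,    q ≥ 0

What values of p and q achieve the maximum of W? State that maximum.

Corner points and W = -6p - 8q:
  (361/163, 1/163) → W = -2174/163
  (20/9, 0) → W = -40/3
  (11/5, 0) → W = -66/5

p = 11/5, q = 0, maximum W = -66/5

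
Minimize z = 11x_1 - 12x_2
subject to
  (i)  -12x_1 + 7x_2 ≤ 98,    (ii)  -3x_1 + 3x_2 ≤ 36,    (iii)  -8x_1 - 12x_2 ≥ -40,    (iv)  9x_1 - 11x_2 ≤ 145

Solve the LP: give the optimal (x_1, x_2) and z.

x_1 = -112/25, x_2 = 158/25, minimum z = -3128/25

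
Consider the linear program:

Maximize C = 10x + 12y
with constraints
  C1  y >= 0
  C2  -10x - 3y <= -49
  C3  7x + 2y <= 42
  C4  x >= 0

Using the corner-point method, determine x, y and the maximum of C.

x = 0, y = 21, maximum C = 252

Feasible corners and C = 10x + 12y:
  (49/10, 0) → C = 49
  (6, 0) → C = 60
  (0, 49/3) → C = 196
  (0, 21) → C = 252

The optimum lies where 7x + 2y = 42 and x = 0.
Solving simultaneously gives x = 0, y = 21.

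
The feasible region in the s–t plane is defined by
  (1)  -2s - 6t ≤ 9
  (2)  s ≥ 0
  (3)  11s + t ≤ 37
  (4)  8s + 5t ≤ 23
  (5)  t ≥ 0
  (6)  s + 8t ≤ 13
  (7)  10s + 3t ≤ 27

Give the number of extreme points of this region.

The feasible vertices (each the meet of two boundaries and inside every other half-plane) are:
  (0, 0)
  (0, 13/8)
  (119/59, 81/59)
  (33/13, 7/13)
  (27/10, 0)

5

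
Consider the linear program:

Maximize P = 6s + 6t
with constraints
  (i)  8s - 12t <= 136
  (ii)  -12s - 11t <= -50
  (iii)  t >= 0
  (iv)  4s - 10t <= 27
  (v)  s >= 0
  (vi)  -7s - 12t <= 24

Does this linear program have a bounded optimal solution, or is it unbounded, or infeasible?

From the feasible point (259/8, 41/4), moving in the direction (0, 1) keeps every constraint satisfied while P increases without bound.

unbounded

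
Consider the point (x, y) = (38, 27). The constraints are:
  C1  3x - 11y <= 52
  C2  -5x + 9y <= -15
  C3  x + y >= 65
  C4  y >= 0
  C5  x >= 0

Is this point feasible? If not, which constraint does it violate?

not feasible — violates C2

Constraint C2: -5x + 9y = 53, which is not ≤ -15. All other constraints are satisfied.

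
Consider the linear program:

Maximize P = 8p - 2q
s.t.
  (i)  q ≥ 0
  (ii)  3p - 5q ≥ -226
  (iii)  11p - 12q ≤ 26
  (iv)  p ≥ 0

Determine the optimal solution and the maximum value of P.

p = 2842/19, q = 2564/19, maximum P = 17608/19

Feasible corners and P = 8p - 2q:
  (26/11, 0) → P = 208/11
  (0, 0) → P = 0
  (2842/19, 2564/19) → P = 17608/19
  (0, 226/5) → P = -452/5

The optimum lies where 3p - 5q = -226 and 11p - 12q = 26.
Solving simultaneously gives p = 2842/19, q = 2564/19.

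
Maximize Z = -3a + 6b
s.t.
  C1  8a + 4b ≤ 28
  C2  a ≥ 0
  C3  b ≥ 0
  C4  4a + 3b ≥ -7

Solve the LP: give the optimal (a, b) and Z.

At the optimal vertex, 8a + 4b = 28 and a = 0.
Solving simultaneously gives a = 0, b = 7.

a = 0, b = 7, maximum Z = 42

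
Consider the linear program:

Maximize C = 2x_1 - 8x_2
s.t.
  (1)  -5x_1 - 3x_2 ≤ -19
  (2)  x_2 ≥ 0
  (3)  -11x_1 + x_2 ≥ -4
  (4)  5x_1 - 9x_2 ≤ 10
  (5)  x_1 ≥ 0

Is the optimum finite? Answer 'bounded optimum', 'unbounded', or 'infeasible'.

bounded optimum

Corner points and C = 2x_1 - 8x_2:
  (31/38, 189/38) → C = -725/19
  (0, 19/3) → C = -152/3
The feasible region has finitely many vertices and no improving ray; the maximum is -725/19 at (31/38, 189/38).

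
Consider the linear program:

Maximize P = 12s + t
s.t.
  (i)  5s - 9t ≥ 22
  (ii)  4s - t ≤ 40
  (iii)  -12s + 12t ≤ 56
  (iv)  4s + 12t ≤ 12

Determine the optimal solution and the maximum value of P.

The feasible region is unbounded (it extends along (-1, -4), (-1, -1)), but P strictly decreases along every unbounded feasible direction, so there is no improving ray and the maximum is attained at a vertex.

The optimum lies where 4s - t = 40 and 4s + 12t = 12.
Solving simultaneously gives s = 123/13, t = -28/13.

s = 123/13, t = -28/13, maximum P = 1448/13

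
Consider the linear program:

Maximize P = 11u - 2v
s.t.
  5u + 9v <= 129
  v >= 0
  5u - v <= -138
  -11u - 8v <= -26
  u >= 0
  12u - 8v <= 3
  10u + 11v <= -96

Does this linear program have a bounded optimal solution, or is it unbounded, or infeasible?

The boundaries 12u - 8v = 3 and 10u + 11v = -96 meet at (-735/212, -591/106), but that point violates v ≥ 0. Every candidate vertex is excluded by some other constraint, so the feasible region is empty.

infeasible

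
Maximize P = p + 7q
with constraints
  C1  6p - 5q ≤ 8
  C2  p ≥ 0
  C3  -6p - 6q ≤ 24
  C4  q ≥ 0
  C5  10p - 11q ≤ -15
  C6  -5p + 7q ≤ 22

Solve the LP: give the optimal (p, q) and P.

Feasible corners and P = p + 7q:
  (0, 15/11) → P = 105/11
  (0, 22/7) → P = 22
  (137/15, 29/3) → P = 384/5

At the optimal vertex, 10p - 11q = -15 and -5p + 7q = 22.
Solving simultaneously gives p = 137/15, q = 29/3.

p = 137/15, q = 29/3, maximum P = 384/5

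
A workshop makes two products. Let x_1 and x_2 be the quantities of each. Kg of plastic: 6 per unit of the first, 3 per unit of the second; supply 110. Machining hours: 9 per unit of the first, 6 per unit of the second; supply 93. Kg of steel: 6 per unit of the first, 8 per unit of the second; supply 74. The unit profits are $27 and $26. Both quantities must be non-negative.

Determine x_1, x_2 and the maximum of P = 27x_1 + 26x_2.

Vertices and P = 27x_1 + 26x_2:
  (0, 0) → P = 0
  (0, 37/4) → P = 481/2
  (31/3, 0) → P = 279
  (25/3, 3) → P = 303

The binding constraints are 9x_1 + 6x_2 = 93 and 6x_1 + 8x_2 = 74.
Solving simultaneously gives x_1 = 25/3, x_2 = 3.

x_1 = 25/3, x_2 = 3, maximum P = 303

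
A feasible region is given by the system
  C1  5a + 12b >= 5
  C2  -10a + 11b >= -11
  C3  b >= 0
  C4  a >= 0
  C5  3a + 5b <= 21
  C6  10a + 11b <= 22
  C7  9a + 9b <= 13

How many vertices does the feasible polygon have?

5

The feasible vertices (each the meet of two boundaries and inside every other half-plane) are:
  (1, 0)
  (0, 5/12)
  (11/10, 0)
  (242/189, 31/189)
  (0, 13/9)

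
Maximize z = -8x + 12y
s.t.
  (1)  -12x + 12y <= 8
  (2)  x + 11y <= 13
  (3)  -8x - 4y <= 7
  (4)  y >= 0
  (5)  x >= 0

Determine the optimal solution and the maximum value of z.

x = 17/36, y = 41/36, maximum z = 89/9

Extreme points and z = -8x + 12y:
  (17/36, 41/36) → z = 89/9
  (0, 2/3) → z = 8
  (13, 0) → z = -104
  (0, 0) → z = 0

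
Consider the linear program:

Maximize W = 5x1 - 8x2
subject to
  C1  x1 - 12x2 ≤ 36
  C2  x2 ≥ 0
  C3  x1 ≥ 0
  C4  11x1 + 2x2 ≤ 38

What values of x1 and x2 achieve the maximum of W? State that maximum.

x1 = 38/11, x2 = 0, maximum W = 190/11

Corner points and W = 5x1 - 8x2:
  (0, 0) → W = 0
  (38/11, 0) → W = 190/11
  (0, 19) → W = -152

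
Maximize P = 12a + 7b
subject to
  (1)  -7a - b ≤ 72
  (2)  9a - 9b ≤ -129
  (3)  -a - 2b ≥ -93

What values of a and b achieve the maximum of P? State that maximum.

a = 193/9, b = 322/9, maximum P = 4570/9

Vertices and P = 12a + 7b:
  (-259/24, 85/24) → P = -2513/24
  (-237/13, 723/13) → P = 2217/13
  (193/9, 322/9) → P = 4570/9

At the optimal vertex, 9a - 9b = -129 and -a - 2b = -93.
Solving simultaneously gives a = 193/9, b = 322/9.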